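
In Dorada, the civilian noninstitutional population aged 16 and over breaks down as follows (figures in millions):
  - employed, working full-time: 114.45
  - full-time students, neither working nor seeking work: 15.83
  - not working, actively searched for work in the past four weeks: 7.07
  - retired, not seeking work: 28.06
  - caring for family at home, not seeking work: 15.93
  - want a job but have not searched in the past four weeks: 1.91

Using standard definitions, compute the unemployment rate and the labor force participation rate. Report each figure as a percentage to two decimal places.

Employed = 114.45 million.
Unemployed = 7.07 million.
Labor force = 114.45 + 7.07 = 121.52 million.
Not in labor force = 15.83 + 28.06 + 15.93 + 1.91 = 61.73 million (those not working and not actively searching are outside the labor force — including those who want a job but have given up searching).
Civilian working-age population = 121.52 + 61.73 = 183.25 million.
Unemployment rate = 7.07 / 121.52 = 5.82%.
Labor force participation rate = 121.52 / 183.25 = 66.31%.

Unemployment rate ≈ 5.82%; labor force participation rate ≈ 66.31%.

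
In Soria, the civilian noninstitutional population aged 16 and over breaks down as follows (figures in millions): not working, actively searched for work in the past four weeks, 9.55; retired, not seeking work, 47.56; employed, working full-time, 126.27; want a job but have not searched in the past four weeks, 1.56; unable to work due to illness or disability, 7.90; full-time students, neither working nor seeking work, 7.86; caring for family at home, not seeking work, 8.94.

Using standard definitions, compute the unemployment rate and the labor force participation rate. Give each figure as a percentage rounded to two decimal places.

Employed = 126.27 million.
Unemployed = 9.55 million.
Labor force = 126.27 + 9.55 = 135.82 million.
Not in labor force = 47.56 + 1.56 + 7.90 + 7.86 + 8.94 = 73.82 million (those not working and not actively searching are outside the labor force — including those who want a job but have given up searching).
Civilian working-age population = 135.82 + 73.82 = 209.64 million.
Unemployment rate = 9.55 / 135.82 = 7.03%.
Labor force participation rate = 135.82 / 209.64 = 64.79%.

Unemployment rate ≈ 7.03%; labor force participation rate ≈ 64.79%.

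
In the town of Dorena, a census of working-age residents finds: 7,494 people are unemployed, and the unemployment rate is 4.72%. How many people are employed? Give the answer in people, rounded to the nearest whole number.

Labor force = U / u = 7,494 / 0.0472 ≈ 158,771.
Employed = labor force − unemployed = 158,771 − 7,494 = 151,277.

About 151,277 are employed.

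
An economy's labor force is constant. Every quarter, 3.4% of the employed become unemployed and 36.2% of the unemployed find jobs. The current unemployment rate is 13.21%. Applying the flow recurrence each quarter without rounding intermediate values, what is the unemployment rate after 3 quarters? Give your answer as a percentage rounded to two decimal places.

With a fixed labor force, u_{t+1} = u_t + s·(1−u_t) − f·u_t = u_t·(1−s−f) + s.
Here 1−s−f = 0.604 and s = 0.034.
u_1 = 0.132100 × 0.604 + 0.034 = 0.113788.
u_2 = 0.113788 × 0.604 + 0.034 = 0.102728.
u_3 = 0.102728 × 0.604 + 0.034 = 0.096048.

Unemployment rate after three quarters ≈ 9.60%.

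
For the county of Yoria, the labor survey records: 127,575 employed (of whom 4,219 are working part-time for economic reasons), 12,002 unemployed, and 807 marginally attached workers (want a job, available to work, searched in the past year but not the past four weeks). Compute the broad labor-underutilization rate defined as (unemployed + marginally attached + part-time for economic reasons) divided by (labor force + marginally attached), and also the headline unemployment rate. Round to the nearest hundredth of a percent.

Labor force = 127,575 + 12,002 = 139,577.
Numerator = 12,002 + 807 + 4,219 = 17,028.
Denominator = 139,577 + 807 = 140,384.
Broad rate = 17,028 / 140,384 = 12.13%.
Headline unemployment rate = 12,002 / 139,577 = 8.60%.

Broad underutilization rate ≈ 12.13%; headline unemployment rate ≈ 8.60%.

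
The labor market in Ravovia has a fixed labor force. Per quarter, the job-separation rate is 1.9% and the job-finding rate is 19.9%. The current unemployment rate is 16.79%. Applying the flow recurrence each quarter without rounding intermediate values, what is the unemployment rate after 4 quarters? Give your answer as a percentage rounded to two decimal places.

Unemployment rate after four quarters ≈ 11.74%.

With a fixed labor force, u_{t+1} = u_t + s·(1−u_t) − f·u_t = u_t·(1−s−f) + s.
Here 1−s−f = 0.782 and s = 0.019.
u_1 = 0.167900 × 0.782 + 0.019 = 0.150298.
u_2 = 0.150298 × 0.782 + 0.019 = 0.136533.
u_3 = 0.136533 × 0.782 + 0.019 = 0.125769.
u_4 = 0.125769 × 0.782 + 0.019 = 0.117351.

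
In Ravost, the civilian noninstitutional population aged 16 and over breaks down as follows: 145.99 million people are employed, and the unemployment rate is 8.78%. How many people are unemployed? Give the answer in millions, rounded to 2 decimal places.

About 14.05 million are unemployed.

Let U be the number unemployed. The labor force is E + U, and U/(E+U) = 0.0878.
So U = 0.0878 × 145.99 / (1 − 0.0878) = 12.8179 / 0.9122 ≈ 14.05 million.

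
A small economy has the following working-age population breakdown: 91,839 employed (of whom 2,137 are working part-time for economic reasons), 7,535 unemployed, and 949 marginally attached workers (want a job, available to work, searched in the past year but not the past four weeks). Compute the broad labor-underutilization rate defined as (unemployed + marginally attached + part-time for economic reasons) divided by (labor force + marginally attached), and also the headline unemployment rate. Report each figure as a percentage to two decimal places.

Broad underutilization rate ≈ 10.59%; headline unemployment rate ≈ 7.58%.

Labor force = 91,839 + 7,535 = 99,374.
Numerator = 7,535 + 949 + 2,137 = 10,621.
Denominator = 99,374 + 949 = 100,323.
Broad rate = 10,621 / 100,323 = 10.59%.
Headline unemployment rate = 7,535 / 99,374 = 7.58%.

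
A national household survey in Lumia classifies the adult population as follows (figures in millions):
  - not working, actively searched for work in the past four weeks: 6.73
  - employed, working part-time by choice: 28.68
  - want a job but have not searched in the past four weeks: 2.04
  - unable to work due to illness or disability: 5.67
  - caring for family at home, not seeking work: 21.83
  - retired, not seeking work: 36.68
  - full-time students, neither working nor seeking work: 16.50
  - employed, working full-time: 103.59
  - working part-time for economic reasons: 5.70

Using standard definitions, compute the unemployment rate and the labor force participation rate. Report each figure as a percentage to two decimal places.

Employed = 28.68 + 103.59 + 5.70 = 137.97 million (anyone who worked, including part-time for economic reasons, counts as employed).
Unemployed = 6.73 million.
Labor force = 137.97 + 6.73 = 144.70 million.
Not in labor force = 2.04 + 5.67 + 21.83 + 36.68 + 16.50 = 82.72 million (those not working and not actively searching are outside the labor force — including those who want a job but have given up searching).
Civilian working-age population = 144.70 + 82.72 = 227.42 million.
Unemployment rate = 6.73 / 144.70 = 4.65%.
Labor force participation rate = 144.70 / 227.42 = 63.63%.

Unemployment rate ≈ 4.65%; labor force participation rate ≈ 63.63%.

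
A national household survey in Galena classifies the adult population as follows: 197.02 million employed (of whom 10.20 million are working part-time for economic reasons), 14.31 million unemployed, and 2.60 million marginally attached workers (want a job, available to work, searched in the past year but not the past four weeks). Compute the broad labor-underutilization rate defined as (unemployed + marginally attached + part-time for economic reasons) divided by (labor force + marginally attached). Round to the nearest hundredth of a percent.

Labor force = 197.02 + 14.31 = 211.33 million.
Numerator = 14.31 + 2.60 + 10.20 = 27.11 million.
Denominator = 211.33 + 2.60 = 213.93 million.
Broad rate = 27.11 / 213.93 = 12.67%.

Broad underutilization rate ≈ 12.67%.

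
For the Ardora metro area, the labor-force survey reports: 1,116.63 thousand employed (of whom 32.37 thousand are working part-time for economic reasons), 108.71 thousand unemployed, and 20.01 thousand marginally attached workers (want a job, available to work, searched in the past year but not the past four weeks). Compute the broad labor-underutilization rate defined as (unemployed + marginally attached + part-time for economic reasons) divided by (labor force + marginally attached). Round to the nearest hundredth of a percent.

Broad underutilization rate ≈ 12.94%.

Labor force = 1,116.63 + 108.71 = 1,225.34 thousand.
Numerator = 108.71 + 20.01 + 32.37 = 161.09 thousand.
Denominator = 1,225.34 + 20.01 = 1,245.35 thousand.
Broad rate = 161.09 / 1,245.35 = 12.94%.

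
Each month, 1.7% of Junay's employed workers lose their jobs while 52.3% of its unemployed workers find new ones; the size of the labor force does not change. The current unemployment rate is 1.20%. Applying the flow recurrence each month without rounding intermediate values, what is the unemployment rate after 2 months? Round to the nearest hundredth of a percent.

With a fixed labor force, u_{t+1} = u_t + s·(1−u_t) − f·u_t = u_t·(1−s−f) + s.
Here 1−s−f = 0.460 and s = 0.017.
u_1 = 0.012000 × 0.460 + 0.017 = 0.022520.
u_2 = 0.022520 × 0.460 + 0.017 = 0.027359.

Unemployment rate after two months ≈ 2.74%.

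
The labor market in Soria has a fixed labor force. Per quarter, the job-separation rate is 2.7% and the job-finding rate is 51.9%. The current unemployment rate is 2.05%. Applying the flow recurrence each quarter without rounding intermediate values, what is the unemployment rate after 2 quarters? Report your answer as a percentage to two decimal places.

With a fixed labor force, u_{t+1} = u_t + s·(1−u_t) − f·u_t = u_t·(1−s−f) + s.
Here 1−s−f = 0.454 and s = 0.027.
u_1 = 0.020500 × 0.454 + 0.027 = 0.036307.
u_2 = 0.036307 × 0.454 + 0.027 = 0.043483.

Unemployment rate after two quarters ≈ 4.35%.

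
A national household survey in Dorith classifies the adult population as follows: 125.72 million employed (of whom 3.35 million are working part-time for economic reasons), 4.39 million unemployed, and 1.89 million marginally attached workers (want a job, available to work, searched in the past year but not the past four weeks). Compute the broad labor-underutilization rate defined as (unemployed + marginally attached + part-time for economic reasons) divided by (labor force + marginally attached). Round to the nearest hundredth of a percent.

Broad underutilization rate ≈ 7.30%.

Labor force = 125.72 + 4.39 = 130.11 million.
Numerator = 4.39 + 1.89 + 3.35 = 9.63 million.
Denominator = 130.11 + 1.89 = 132.00 million.
Broad rate = 9.63 / 132.00 = 7.30%.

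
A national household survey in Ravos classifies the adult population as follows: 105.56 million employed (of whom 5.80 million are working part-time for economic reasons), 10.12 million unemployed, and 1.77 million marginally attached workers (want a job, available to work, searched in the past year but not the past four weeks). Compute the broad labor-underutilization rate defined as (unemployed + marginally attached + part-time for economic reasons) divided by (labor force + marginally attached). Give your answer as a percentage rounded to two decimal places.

Labor force = 105.56 + 10.12 = 115.68 million.
Numerator = 10.12 + 1.77 + 5.80 = 17.69 million.
Denominator = 115.68 + 1.77 = 117.45 million.
Broad rate = 17.69 / 117.45 = 15.06%.

Broad underutilization rate ≈ 15.06%.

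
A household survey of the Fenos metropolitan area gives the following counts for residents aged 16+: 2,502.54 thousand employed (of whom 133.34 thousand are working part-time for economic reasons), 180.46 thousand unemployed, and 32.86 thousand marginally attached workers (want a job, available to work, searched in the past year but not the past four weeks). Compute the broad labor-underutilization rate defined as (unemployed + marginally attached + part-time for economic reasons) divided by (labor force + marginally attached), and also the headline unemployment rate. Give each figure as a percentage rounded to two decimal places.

Broad underutilization rate ≈ 12.76%; headline unemployment rate ≈ 6.73%.

Labor force = 2,502.54 + 180.46 = 2,683.00 thousand.
Numerator = 180.46 + 32.86 + 133.34 = 346.66 thousand.
Denominator = 2,683.00 + 32.86 = 2,715.86 thousand.
Broad rate = 346.66 / 2,715.86 = 12.76%.
Headline unemployment rate = 180.46 / 2,683.00 = 6.73%.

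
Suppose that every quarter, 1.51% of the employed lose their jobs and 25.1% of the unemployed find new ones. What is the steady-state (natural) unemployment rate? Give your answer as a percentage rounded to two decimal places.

At steady state the flows balance: s·E = f·U, so U/(E+U) = s/(s+f).
u* = 1.51 / (1.51 + 25.1) = 1.51 / 26.61 = 5.67%.

Steady-state unemployment rate ≈ 5.67%.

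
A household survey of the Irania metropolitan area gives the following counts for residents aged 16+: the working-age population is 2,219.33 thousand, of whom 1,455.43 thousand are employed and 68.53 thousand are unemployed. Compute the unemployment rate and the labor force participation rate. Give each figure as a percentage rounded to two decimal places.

Unemployment rate ≈ 4.50%; labor force participation rate ≈ 68.67%.

Labor force = employed + unemployed = 1,455.43 + 68.53 = 1,523.96 thousand.
Unemployment rate = 68.53 / 1,523.96 = 4.50%.
Labor force participation rate = 1,523.96 / 2,219.33 = 68.67%.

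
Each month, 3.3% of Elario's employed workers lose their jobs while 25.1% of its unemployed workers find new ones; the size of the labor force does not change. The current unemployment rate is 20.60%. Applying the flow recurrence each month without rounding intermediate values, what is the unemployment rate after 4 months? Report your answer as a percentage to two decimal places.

Unemployment rate after four months ≈ 13.98%.

With a fixed labor force, u_{t+1} = u_t + s·(1−u_t) − f·u_t = u_t·(1−s−f) + s.
Here 1−s−f = 0.716 and s = 0.033.
u_1 = 0.206000 × 0.716 + 0.033 = 0.180496.
u_2 = 0.180496 × 0.716 + 0.033 = 0.162235.
u_3 = 0.162235 × 0.716 + 0.033 = 0.149160.
u_4 = 0.149160 × 0.716 + 0.033 = 0.139799.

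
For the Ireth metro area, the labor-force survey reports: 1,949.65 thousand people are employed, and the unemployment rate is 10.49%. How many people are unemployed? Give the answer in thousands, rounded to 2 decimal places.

About 228.49 thousand are unemployed.

Let U be the number unemployed. The labor force is E + U, and U/(E+U) = 0.1049.
So U = 0.1049 × 1,949.65 / (1 − 0.1049) = 204.5183 / 0.8951 ≈ 228.49 thousand.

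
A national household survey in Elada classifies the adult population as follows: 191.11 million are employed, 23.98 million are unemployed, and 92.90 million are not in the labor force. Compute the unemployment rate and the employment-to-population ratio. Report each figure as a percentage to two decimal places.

Labor force = employed + unemployed = 191.11 + 23.98 = 215.09 million.
Working-age population = 215.09 + 92.90 = 307.99 million.
Unemployment rate = 23.98 / 215.09 = 11.15%.
Employment-population ratio = 191.11 / 307.99 = 62.05%.

Unemployment rate ≈ 11.15%; employment-population ratio ≈ 62.05%.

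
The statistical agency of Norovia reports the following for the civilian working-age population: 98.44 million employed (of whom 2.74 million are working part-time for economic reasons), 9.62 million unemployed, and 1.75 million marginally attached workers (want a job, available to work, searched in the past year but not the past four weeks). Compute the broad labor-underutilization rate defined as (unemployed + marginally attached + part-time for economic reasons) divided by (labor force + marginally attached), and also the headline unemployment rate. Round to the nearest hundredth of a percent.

Broad underutilization rate ≈ 12.85%; headline unemployment rate ≈ 8.90%.

Labor force = 98.44 + 9.62 = 108.06 million.
Numerator = 9.62 + 1.75 + 2.74 = 14.11 million.
Denominator = 108.06 + 1.75 = 109.81 million.
Broad rate = 14.11 / 109.81 = 12.85%.
Headline unemployment rate = 9.62 / 108.06 = 8.90%.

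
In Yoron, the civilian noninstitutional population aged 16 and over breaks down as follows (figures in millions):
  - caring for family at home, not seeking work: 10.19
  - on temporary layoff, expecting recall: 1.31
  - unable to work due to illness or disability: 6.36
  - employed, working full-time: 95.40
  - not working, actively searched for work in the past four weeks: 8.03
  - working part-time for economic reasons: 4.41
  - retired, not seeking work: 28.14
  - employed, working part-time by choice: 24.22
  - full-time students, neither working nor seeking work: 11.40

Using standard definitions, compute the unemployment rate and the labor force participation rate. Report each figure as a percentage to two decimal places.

Employed = 95.40 + 4.41 + 24.22 = 124.03 million (anyone who worked, including part-time for economic reasons, counts as employed).
Unemployed = 1.31 + 8.03 = 9.34 million (jobless and actively searching, or on temporary layoff).
Labor force = 124.03 + 9.34 = 133.37 million.
Not in labor force = 10.19 + 6.36 + 28.14 + 11.40 = 56.09 million (those not working and not actively searching are outside the labor force).
Civilian working-age population = 133.37 + 56.09 = 189.46 million.
Unemployment rate = 9.34 / 133.37 = 7.00%.
Labor force participation rate = 133.37 / 189.46 = 70.39%.

Unemployment rate ≈ 7.00%; labor force participation rate ≈ 70.39%.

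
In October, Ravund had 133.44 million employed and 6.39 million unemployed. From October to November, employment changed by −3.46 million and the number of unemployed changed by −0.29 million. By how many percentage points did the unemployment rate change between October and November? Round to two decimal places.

The unemployment rate changed by −0.09 percentage points.

October: labor force = 133.44 + 6.39 = 139.83; u = 6.39/139.83 = 4.57%.
November: labor force = 129.98 + 6.10 = 136.08; u = 6.10/136.08 = 4.48%.
Change = 4.48% − 4.57% = −0.09 pp.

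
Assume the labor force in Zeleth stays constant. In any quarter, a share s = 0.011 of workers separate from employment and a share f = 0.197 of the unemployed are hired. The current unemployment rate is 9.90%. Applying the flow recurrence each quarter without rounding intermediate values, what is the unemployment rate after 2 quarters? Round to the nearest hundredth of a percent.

With a fixed labor force, u_{t+1} = u_t + s·(1−u_t) − f·u_t = u_t·(1−s−f) + s.
Here 1−s−f = 0.792 and s = 0.011.
u_1 = 0.099000 × 0.792 + 0.011 = 0.089408.
u_2 = 0.089408 × 0.792 + 0.011 = 0.081811.

Unemployment rate after two quarters ≈ 8.18%.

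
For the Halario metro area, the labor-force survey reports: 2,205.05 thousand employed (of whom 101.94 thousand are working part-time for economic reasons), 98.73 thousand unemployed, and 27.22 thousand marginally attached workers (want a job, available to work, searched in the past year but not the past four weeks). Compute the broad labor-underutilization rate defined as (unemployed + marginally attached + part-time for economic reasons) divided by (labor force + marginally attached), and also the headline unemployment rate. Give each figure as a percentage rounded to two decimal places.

Labor force = 2,205.05 + 98.73 = 2,303.78 thousand.
Numerator = 98.73 + 27.22 + 101.94 = 227.89 thousand.
Denominator = 2,303.78 + 27.22 = 2,331.00 thousand.
Broad rate = 227.89 / 2,331.00 = 9.78%.
Headline unemployment rate = 98.73 / 2,303.78 = 4.29%.

Broad underutilization rate ≈ 9.78%; headline unemployment rate ≈ 4.29%.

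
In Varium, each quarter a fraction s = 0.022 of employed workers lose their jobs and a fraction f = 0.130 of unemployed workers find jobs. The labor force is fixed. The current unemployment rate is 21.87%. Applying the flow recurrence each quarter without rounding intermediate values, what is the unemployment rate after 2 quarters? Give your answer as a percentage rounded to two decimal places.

Unemployment rate after two quarters ≈ 19.79%.

With a fixed labor force, u_{t+1} = u_t + s·(1−u_t) − f·u_t = u_t·(1−s−f) + s.
Here 1−s−f = 0.848 and s = 0.022.
u_1 = 0.218700 × 0.848 + 0.022 = 0.207458.
u_2 = 0.207458 × 0.848 + 0.022 = 0.197924.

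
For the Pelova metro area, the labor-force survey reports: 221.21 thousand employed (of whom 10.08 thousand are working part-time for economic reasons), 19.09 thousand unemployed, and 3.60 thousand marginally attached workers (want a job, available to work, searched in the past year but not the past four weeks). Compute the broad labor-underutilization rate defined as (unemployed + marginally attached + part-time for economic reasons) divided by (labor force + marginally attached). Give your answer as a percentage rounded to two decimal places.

Labor force = 221.21 + 19.09 = 240.30 thousand.
Numerator = 19.09 + 3.60 + 10.08 = 32.77 thousand.
Denominator = 240.30 + 3.60 = 243.90 thousand.
Broad rate = 32.77 / 243.90 = 13.44%.

Broad underutilization rate ≈ 13.44%.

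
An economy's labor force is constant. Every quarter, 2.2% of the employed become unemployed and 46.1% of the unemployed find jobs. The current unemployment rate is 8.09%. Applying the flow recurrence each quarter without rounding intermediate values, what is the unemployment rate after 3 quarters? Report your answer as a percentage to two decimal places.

Unemployment rate after three quarters ≈ 5.04%.

With a fixed labor force, u_{t+1} = u_t + s·(1−u_t) − f·u_t = u_t·(1−s−f) + s.
Here 1−s−f = 0.517 and s = 0.022.
u_1 = 0.080900 × 0.517 + 0.022 = 0.063825.
u_2 = 0.063825 × 0.517 + 0.022 = 0.054998.
u_3 = 0.054998 × 0.517 + 0.022 = 0.050434.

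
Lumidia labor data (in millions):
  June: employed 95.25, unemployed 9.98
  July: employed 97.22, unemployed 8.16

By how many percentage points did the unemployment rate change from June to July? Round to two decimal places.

June: labor force = 95.25 + 9.98 = 105.23; u = 9.98/105.23 = 9.48%.
July: labor force = 97.22 + 8.16 = 105.38; u = 8.16/105.38 = 7.74%.
Change = 7.74% − 9.48% = −1.74 pp.

The unemployment rate changed by −1.74 percentage points.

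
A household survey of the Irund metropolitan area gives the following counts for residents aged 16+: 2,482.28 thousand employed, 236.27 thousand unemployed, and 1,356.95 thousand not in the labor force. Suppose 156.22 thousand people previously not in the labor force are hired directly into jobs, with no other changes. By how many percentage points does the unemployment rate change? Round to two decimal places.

The unemployment rate changes by −0.47 percentage points.

Initially, labor force = 2,482.28 + 236.27 = 2,718.55 thousand, so u = 236.27/2,718.55 = 8.69%.
After the change, employed and labor force both rise by 156.22; unemployed unchanged → E = 2,638.50, U = 236.27, labor force = 2,874.77 thousand.
New unemployment rate = 236.27 / 2,874.77 = 8.22%.
Change = 8.22% − 8.69% = −0.47 percentage points.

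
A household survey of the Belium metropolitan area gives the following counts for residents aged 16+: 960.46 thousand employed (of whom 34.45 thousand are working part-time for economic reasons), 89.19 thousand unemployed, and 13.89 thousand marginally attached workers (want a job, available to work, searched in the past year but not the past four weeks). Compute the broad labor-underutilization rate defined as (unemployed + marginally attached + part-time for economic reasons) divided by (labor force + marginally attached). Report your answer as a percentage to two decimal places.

Broad underutilization rate ≈ 12.93%.

Labor force = 960.46 + 89.19 = 1,049.65 thousand.
Numerator = 89.19 + 13.89 + 34.45 = 137.53 thousand.
Denominator = 1,049.65 + 13.89 = 1,063.54 thousand.
Broad rate = 137.53 / 1,063.54 = 12.93%.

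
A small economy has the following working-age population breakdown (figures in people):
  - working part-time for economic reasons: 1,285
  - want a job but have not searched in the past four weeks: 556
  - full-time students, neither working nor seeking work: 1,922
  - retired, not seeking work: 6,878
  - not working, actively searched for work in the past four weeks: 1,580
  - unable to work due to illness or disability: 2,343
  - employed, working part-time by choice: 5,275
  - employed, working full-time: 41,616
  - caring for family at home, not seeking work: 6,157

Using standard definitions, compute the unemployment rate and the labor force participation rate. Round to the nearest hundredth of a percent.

Employed = 1,285 + 5,275 + 41,616 = 48,176 (anyone who worked, including part-time for economic reasons, counts as employed).
Unemployed = 1,580.
Labor force = 48,176 + 1,580 = 49,756.
Not in labor force = 556 + 1,922 + 6,878 + 2,343 + 6,157 = 17,856 (those not working and not actively searching are outside the labor force — including those who want a job but have given up searching).
Civilian working-age population = 49,756 + 17,856 = 67,612.
Unemployment rate = 1,580 / 49,756 = 3.18%.
Labor force participation rate = 49,756 / 67,612 = 73.59%.

Unemployment rate ≈ 3.18%; labor force participation rate ≈ 73.59%.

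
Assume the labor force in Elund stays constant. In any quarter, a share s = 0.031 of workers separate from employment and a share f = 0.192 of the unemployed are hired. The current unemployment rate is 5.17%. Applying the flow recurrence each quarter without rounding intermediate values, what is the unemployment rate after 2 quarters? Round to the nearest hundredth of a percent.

With a fixed labor force, u_{t+1} = u_t + s·(1−u_t) − f·u_t = u_t·(1−s−f) + s.
Here 1−s−f = 0.777 and s = 0.031.
u_1 = 0.051700 × 0.777 + 0.031 = 0.071171.
u_2 = 0.071171 × 0.777 + 0.031 = 0.086300.

Unemployment rate after two quarters ≈ 8.63%.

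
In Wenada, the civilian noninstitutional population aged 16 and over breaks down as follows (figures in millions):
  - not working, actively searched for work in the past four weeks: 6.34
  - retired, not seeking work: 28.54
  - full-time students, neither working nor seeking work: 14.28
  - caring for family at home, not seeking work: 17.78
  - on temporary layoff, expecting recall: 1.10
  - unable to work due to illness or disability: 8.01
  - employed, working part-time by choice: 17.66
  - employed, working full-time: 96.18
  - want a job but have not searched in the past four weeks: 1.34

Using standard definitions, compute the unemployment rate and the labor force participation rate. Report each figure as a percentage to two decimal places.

Employed = 17.66 + 96.18 = 113.84 million.
Unemployed = 6.34 + 1.10 = 7.44 million (jobless and actively searching, or on temporary layoff).
Labor force = 113.84 + 7.44 = 121.28 million.
Not in labor force = 28.54 + 14.28 + 17.78 + 8.01 + 1.34 = 69.95 million (those not working and not actively searching are outside the labor force — including those who want a job but have given up searching).
Civilian working-age population = 121.28 + 69.95 = 191.23 million.
Unemployment rate = 7.44 / 121.28 = 6.13%.
Labor force participation rate = 121.28 / 191.23 = 63.42%.

Unemployment rate ≈ 6.13%; labor force participation rate ≈ 63.42%.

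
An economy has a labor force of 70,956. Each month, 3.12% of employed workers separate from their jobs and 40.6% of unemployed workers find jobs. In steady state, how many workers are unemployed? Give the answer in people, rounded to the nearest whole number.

Steady-state unemployment rate u* = s/(s+f) = 3.12/(3.12+40.6) = 0.071363.
Unemployed = u* × labor force = 0.071363 × 70,956 ≈ 5,064.

About 5,064 are unemployed in steady state.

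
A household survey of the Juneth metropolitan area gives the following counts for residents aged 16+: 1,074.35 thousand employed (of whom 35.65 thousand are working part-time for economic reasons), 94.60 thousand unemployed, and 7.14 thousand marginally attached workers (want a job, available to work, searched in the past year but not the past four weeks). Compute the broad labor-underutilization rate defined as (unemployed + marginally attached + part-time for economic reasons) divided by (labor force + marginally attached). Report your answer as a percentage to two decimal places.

Broad underutilization rate ≈ 11.68%.

Labor force = 1,074.35 + 94.60 = 1,168.95 thousand.
Numerator = 94.60 + 7.14 + 35.65 = 137.39 thousand.
Denominator = 1,168.95 + 7.14 = 1,176.09 thousand.
Broad rate = 137.39 / 1,176.09 = 11.68%.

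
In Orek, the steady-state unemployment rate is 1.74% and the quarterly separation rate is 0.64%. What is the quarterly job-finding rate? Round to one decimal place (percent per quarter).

From u* = s/(s+f): f = s·(1−u)/u.
f = 0.64 × (1 − 0.0174) / 0.0174 = 0.6289 / 0.0174 ≈ 36.1% per quarter.

Job-finding rate ≈ 36.1% per quarter.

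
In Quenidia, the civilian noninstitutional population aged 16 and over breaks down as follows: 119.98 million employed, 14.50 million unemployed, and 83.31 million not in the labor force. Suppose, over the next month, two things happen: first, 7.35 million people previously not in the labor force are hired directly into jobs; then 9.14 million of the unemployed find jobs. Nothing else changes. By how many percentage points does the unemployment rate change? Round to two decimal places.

Initially, labor force = 119.98 + 14.50 = 134.48 million, so u = 14.50/134.48 = 10.78%.
After the first change, employed and labor force both rise by 7.35; unemployed unchanged → E = 127.33, U = 14.50, labor force = 141.83 million.
After the second change, unemployed falls and employed rises by 9.14; labor force unchanged → E = 136.47, U = 5.36, labor force = 141.83 million.
New unemployment rate = 5.36 / 141.83 = 3.78%.
Change = 3.78% − 10.78% = −7.00 percentage points.

The unemployment rate changes by −7.00 percentage points.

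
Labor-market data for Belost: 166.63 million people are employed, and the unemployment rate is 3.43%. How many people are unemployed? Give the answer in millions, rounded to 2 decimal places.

Let U be the number unemployed. The labor force is E + U, and U/(E+U) = 0.0343.
So U = 0.0343 × 166.63 / (1 − 0.0343) = 5.7154 / 0.9657 ≈ 5.92 million.

About 5.92 million are unemployed.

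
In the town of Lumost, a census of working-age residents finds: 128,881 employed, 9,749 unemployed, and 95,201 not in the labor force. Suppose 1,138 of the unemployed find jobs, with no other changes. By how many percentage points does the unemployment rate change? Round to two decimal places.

The unemployment rate changes by −0.82 percentage points.

Initially, labor force = 128,881 + 9,749 = 138,630, so u = 9,749/138,630 = 7.03%.
After the change, unemployed falls and employed rises by 1,138; labor force unchanged → E = 130,019, U = 8,611, labor force = 138,630.
New unemployment rate = 8,611 / 138,630 = 6.21%.
Change = 6.21% − 7.03% = −0.82 percentage points.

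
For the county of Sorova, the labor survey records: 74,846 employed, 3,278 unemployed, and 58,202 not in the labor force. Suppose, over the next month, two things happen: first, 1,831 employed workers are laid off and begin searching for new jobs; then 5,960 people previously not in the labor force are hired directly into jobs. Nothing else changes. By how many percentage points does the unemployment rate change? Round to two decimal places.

Initially, labor force = 74,846 + 3,278 = 78,124, so u = 3,278/78,124 = 4.20%.
After the first change, employed falls and unemployed rises by 1,831; labor force unchanged → E = 73,015, U = 5,109, labor force = 78,124.
After the second change, employed and labor force both rise by 5,960; unemployed unchanged → E = 78,975, U = 5,109, labor force = 84,084.
New unemployment rate = 5,109 / 84,084 = 6.08%.
Change = 6.08% − 4.20% = +1.88 percentage points.

The unemployment rate changes by +1.88 percentage points.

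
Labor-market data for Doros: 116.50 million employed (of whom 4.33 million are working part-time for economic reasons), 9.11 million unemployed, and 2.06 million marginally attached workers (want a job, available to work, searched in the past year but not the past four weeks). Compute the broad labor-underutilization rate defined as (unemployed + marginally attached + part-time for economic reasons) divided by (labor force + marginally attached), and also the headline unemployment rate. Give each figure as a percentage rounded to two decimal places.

Broad underutilization rate ≈ 12.14%; headline unemployment rate ≈ 7.25%.

Labor force = 116.50 + 9.11 = 125.61 million.
Numerator = 9.11 + 2.06 + 4.33 = 15.50 million.
Denominator = 125.61 + 2.06 = 127.67 million.
Broad rate = 15.50 / 127.67 = 12.14%.
Headline unemployment rate = 9.11 / 125.61 = 7.25%.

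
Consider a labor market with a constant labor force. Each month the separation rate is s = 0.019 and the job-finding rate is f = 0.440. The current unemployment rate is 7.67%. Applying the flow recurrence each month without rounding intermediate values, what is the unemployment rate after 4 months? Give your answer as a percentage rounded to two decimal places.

Unemployment rate after four months ≈ 4.44%.

With a fixed labor force, u_{t+1} = u_t + s·(1−u_t) − f·u_t = u_t·(1−s−f) + s.
Here 1−s−f = 0.541 and s = 0.019.
u_1 = 0.076700 × 0.541 + 0.019 = 0.060495.
u_2 = 0.060495 × 0.541 + 0.019 = 0.051728.
u_3 = 0.051728 × 0.541 + 0.019 = 0.046985.
u_4 = 0.046985 × 0.541 + 0.019 = 0.044419.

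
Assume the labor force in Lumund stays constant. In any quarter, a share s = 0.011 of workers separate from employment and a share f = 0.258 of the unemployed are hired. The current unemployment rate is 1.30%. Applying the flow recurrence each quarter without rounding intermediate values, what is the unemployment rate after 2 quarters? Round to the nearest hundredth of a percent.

Unemployment rate after two quarters ≈ 2.60%.

With a fixed labor force, u_{t+1} = u_t + s·(1−u_t) − f·u_t = u_t·(1−s−f) + s.
Here 1−s−f = 0.731 and s = 0.011.
u_1 = 0.013000 × 0.731 + 0.011 = 0.020503.
u_2 = 0.020503 × 0.731 + 0.011 = 0.025988.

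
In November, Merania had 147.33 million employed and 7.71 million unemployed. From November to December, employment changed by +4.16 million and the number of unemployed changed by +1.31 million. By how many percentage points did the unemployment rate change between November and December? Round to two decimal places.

November: labor force = 147.33 + 7.71 = 155.04; u = 7.71/155.04 = 4.97%.
December: labor force = 151.49 + 9.02 = 160.51; u = 9.02/160.51 = 5.62%.
Change = 5.62% − 4.97% = +0.65 pp.

The unemployment rate changed by +0.65 percentage points.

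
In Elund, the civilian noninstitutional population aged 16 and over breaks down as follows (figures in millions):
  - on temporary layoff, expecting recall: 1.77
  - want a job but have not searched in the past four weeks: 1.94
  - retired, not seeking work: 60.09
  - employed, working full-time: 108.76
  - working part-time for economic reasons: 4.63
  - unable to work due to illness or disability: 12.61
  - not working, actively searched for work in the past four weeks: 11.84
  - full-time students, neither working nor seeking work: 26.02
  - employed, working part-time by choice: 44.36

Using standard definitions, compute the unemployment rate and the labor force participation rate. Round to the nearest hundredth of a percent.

Employed = 108.76 + 4.63 + 44.36 = 157.75 million (anyone who worked, including part-time for economic reasons, counts as employed).
Unemployed = 1.77 + 11.84 = 13.61 million (jobless and actively searching, or on temporary layoff).
Labor force = 157.75 + 13.61 = 171.36 million.
Not in labor force = 1.94 + 60.09 + 12.61 + 26.02 = 100.66 million (those not working and not actively searching are outside the labor force — including those who want a job but have given up searching).
Civilian working-age population = 171.36 + 100.66 = 272.02 million.
Unemployment rate = 13.61 / 171.36 = 7.94%.
Labor force participation rate = 171.36 / 272.02 = 63.00%.

Unemployment rate ≈ 7.94%; labor force participation rate ≈ 63.00%.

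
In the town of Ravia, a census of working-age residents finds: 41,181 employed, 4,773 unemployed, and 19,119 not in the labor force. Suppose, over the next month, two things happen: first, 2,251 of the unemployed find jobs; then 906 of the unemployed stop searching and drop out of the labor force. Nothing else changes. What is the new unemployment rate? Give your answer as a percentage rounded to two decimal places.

Initially, labor force = 41,181 + 4,773 = 45,954, so u = 4,773/45,954 = 10.39%.
After the first change, unemployed falls and employed rises by 2,251; labor force unchanged → E = 43,432, U = 2,522, labor force = 45,954.
After the second change, unemployed and labor force both fall by 906 → E = 43,432, U = 1,616, labor force = 45,048.
New unemployment rate = 1,616 / 45,048 = 3.59%.

New unemployment rate ≈ 3.59%.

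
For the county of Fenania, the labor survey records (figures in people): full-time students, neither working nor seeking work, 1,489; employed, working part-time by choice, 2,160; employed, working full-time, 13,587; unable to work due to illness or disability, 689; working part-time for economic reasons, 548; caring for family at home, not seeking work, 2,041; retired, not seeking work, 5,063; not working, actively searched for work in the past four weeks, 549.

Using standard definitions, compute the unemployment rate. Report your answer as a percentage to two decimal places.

Employed = 2,160 + 13,587 + 548 = 16,295 (anyone who worked, including part-time for economic reasons, counts as employed).
Unemployed = 549.
Labor force = 16,295 + 549 = 16,844.
Unemployment rate = 549 / 16,844 = 3.26%.

Unemployment rate ≈ 3.26%.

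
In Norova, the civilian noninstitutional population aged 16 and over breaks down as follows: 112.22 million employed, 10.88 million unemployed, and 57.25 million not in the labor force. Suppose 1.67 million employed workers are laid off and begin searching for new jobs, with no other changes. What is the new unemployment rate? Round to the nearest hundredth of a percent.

Initially, labor force = 112.22 + 10.88 = 123.10 million, so u = 10.88/123.10 = 8.84%.
After the change, employed falls and unemployed rises by 1.67; labor force unchanged → E = 110.55, U = 12.55, labor force = 123.10 million.
New unemployment rate = 12.55 / 123.10 = 10.19%.

New unemployment rate ≈ 10.19%.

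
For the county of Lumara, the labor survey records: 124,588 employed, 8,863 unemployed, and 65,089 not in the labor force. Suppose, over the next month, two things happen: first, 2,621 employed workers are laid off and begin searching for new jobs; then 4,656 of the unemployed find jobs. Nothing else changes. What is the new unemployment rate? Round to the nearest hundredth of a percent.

Initially, labor force = 124,588 + 8,863 = 133,451, so u = 8,863/133,451 = 6.64%.
After the first change, employed falls and unemployed rises by 2,621; labor force unchanged → E = 121,967, U = 11,484, labor force = 133,451.
After the second change, unemployed falls and employed rises by 4,656; labor force unchanged → E = 126,623, U = 6,828, labor force = 133,451.
New unemployment rate = 6,828 / 133,451 = 5.12%.

New unemployment rate ≈ 5.12%.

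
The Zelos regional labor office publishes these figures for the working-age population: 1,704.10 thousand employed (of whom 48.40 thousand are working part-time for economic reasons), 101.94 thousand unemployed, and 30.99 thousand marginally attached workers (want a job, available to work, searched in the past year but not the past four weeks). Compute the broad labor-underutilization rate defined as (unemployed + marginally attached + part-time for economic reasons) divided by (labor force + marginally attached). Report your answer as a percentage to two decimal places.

Broad underutilization rate ≈ 9.87%.

Labor force = 1,704.10 + 101.94 = 1,806.04 thousand.
Numerator = 101.94 + 30.99 + 48.40 = 181.33 thousand.
Denominator = 1,806.04 + 30.99 = 1,837.03 thousand.
Broad rate = 181.33 / 1,837.03 = 9.87%.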